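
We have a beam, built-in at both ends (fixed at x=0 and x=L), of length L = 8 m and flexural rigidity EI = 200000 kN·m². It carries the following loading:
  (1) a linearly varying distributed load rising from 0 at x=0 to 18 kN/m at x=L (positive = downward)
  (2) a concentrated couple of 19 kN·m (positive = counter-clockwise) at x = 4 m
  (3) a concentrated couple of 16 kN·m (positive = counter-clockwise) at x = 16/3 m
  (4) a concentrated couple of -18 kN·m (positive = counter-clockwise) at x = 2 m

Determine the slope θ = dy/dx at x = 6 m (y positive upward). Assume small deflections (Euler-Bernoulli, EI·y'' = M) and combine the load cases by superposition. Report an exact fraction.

Load 1 — triangular load w₀=18 kN/m (0→w₀ over full span):
  θ_1 = -w₀(2x(L-x)(L-2x)(x+2L)+x²(L-x)²)/(120LEI) = -18·(2·6·(8-6)·(8-2·6)·(6+2·8)+6²·(8-6)²)/(120·8·200000) = 369/2000000 rad
Load 2 — applied couple M₀=19 kN·m at a=4 m (b=L-a=4):
  θ_2 = (R_Ax²/2 - M_Ax - M₀(x-a))/EI  [x>a] with R_A=57/16, M_A=19/4 = ((57/16)·6²/2 - (19/4)·6 - 19·(6-4))/200000 = -19/1600000 rad
Load 3 — applied couple M₀=16 kN·m at a=16/3 m (b=L-a=8/3):
  θ_3 = (R_Ax²/2 - M_Ax - M₀(x-a))/EI  [x>a] with R_A=8/3, M_A=16/3 = ((8/3)·6²/2 - (16/3)·6 - 16·(6-(16/3)))/200000 = 1/37500 rad
Load 4 — applied couple M₀=-18 kN·m at a=2 m (b=L-a=6):
  θ_4 = (R_Ax²/2 - M_Ax - M₀(x-a))/EI  [x>a] with R_A=-81/32, M_A=27/8 = ((-81/32)·6²/2 - (27/8)·6 - (-18)·(6-2))/200000 = 99/3200000 rad
Superposition: θ = Σ θ_i = 11051/48000000 rad ≈ 0.000230 rad

θ(6) = 11051/48000000 rad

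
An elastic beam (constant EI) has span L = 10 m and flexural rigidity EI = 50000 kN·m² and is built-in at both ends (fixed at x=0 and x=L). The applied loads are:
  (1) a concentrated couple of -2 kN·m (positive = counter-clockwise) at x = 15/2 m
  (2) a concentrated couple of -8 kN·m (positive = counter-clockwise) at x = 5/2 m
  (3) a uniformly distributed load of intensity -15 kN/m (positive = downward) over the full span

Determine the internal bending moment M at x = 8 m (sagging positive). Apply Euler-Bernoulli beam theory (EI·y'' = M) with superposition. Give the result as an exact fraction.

M(8) = 41/8 kN·m

Load 1 — applied couple M₀=-2 kN·m at a=15/2 m (b=L-a=5/2):
  M_1 = R_Ax - M_A - M₀  [x>a] with R_A=-9/40, M_A=-5/8 = (-9/40)·8 - (-5/8) - (-2) = 33/40 kN·m
Load 2 — applied couple M₀=-8 kN·m at a=5/2 m (b=L-a=15/2):
  M_2 = R_Ax - M_A - M₀  [x>a] with R_A=-9/10, M_A=3/2 = (-9/10)·8 - (3/2) - (-8) = -7/10 kN·m
Load 3 — uniform load w=-15 kN/m over full span:
  M_3 = wLx/2 - wL²/12 - wx²/2 = (-15)·10·8/2 - (-15)·10²/12 - (-15)·8²/2 = 5 kN·m
Superposition: M = Σ M_i = 41/8 kN·m ≈ 5.125000 kN·m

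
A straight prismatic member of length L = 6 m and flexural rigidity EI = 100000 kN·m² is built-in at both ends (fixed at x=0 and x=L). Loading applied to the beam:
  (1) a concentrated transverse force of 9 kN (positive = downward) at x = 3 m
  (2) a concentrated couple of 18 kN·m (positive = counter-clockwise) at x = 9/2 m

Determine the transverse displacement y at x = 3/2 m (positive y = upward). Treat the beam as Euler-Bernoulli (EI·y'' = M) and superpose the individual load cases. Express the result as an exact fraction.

Load 1 — point force P=9 kN at a=3 m (b=L-a=3):
  y_1 = -Pb²x²(3aL-(3a+b)x)/(6L³EI)  [x≤a] = -9·3²·(3/2)²·(3·3·6-(3·3+3)·(3/2))/(6·6³·100000) = -81/1600000 m
Load 2 — applied couple M₀=18 kN·m at a=9/2 m (b=L-a=3/2):
  y_2 = (R_Ax³/6 - M_Ax²/2)/EI  [x≤a] with R_A=27/8, M_A=45/8 = ((27/8)·(3/2)³/6 - (45/8)·(3/2)²/2)/100000 = -567/12800000 m
Superposition: y = Σ y_i = -243/2560000 m ≈ -0.000095 m

y(3/2) = -243/2560000 m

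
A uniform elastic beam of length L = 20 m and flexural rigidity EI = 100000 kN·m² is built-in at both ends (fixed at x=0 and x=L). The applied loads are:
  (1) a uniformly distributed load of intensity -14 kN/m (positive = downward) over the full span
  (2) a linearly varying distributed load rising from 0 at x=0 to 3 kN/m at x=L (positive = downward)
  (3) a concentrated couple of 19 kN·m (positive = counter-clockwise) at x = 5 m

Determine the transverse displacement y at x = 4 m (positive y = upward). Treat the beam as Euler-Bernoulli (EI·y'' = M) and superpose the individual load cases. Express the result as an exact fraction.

y(4) = 330593/15000000 m

Load 1 — uniform load w=-14 kN/m over full span:
  y_1 = -wx²(L-x)²/(24EI) = -(-14)·4²·(20-4)²/(24·100000) = 224/9375 m
Load 2 — triangular load w₀=3 kN/m (0→w₀ over full span):
  y_2 = -w₀x²(L-x)²(x+2L)/(120LEI) = -3·4²·(20-4)²·(4+2·20)/(120·20·100000) = -176/78125 m
Load 3 — applied couple M₀=19 kN·m at a=5 m (b=L-a=15):
  y_3 = (R_Ax³/6 - M_Ax²/2)/EI  [x≤a] with R_A=171/160, M_A=-57/16 = ((171/160)·4³/6 - (-57/16)·4²/2)/100000 = 399/1000000 m
Superposition: y = Σ y_i = 330593/15000000 m ≈ 0.022040 m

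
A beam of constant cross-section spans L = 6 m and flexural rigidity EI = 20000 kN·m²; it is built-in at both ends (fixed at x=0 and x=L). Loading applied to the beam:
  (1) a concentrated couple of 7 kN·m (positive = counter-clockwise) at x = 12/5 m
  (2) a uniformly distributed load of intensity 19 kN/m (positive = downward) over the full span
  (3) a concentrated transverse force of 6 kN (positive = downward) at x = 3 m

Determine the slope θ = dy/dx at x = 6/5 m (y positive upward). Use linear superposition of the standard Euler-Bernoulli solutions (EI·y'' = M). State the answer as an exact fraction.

Load 1 — applied couple M₀=7 kN·m at a=12/5 m (b=L-a=18/5):
  θ_1 = (R_Ax²/2 - M_Ax)/EI  [x≤a] with R_A=42/25, M_A=21/25 = ((42/25)·(6/5)²/2 - (21/25)·(6/5))/20000 = 63/6250000 rad
Load 2 — uniform load w=19 kN/m over full span:
  θ_2 = -wx(L-x)(L-2x)/(12EI) = -19·(6/5)·(6-(6/5))·(6-2·(6/5))/(12·20000) = -513/312500 rad
Load 3 — point force P=6 kN at a=3 m (b=L-a=3):
  θ_3 = -Pb²x(2aL-(3a+b)x)/(2L³EI)  [x≤a] = -6·3²·(6/5)·(2·3·6-(3·3+3)·(6/5))/(2·6³·20000) = -81/500000 rad
Superposition: θ = Σ θ_i = -22419/12500000 rad ≈ -0.001794 rad

θ(6/5) = -22419/12500000 rad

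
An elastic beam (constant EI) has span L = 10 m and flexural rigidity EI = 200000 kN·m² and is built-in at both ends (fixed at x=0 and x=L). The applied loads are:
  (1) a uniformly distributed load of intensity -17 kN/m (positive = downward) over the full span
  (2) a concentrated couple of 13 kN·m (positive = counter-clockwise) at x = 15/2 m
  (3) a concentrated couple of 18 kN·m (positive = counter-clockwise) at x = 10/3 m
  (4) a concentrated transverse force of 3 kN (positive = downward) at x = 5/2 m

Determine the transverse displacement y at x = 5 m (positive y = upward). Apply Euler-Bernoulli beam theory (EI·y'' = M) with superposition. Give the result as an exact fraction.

Load 1 — uniform load w=-17 kN/m over full span:
  y_1 = -wx²(L-x)²/(24EI) = -(-17)·5²·(10-5)²/(24·200000) = 17/7680 m
Load 2 — applied couple M₀=13 kN·m at a=15/2 m (b=L-a=5/2):
  y_2 = (R_Ax³/6 - M_Ax²/2)/EI  [x≤a] with R_A=117/80, M_A=65/16 = ((117/80)·5³/6 - (65/16)·5²/2)/200000 = -13/128000 m
Load 3 — applied couple M₀=18 kN·m at a=10/3 m (b=L-a=20/3):
  y_3 = (R_Ax³/6 - M_Ax²/2 - M₀(x-a)²/2)/EI  [x>a] with R_A=12/5, M_A=0 = ((12/5)·5³/6 - 0·5²/2 - 18·(5-(10/3))²/2)/200000 = 1/8000 m
Load 4 — point force P=3 kN at a=5/2 m (b=L-a=15/2):
  y_4 = -Pa²(L-x)²(3bL-(3b+a)(L-x))/(6L³EI)  [x>a] = -3·(5/2)²·(10-5)²·(3·(15/2)·10-(3·(15/2)+(5/2))·(10-5))/(6·10³·200000) = -1/25600 m
Superposition: y = Σ y_i = 211/96000 m ≈ 0.002198 m

y(5) = 211/96000 m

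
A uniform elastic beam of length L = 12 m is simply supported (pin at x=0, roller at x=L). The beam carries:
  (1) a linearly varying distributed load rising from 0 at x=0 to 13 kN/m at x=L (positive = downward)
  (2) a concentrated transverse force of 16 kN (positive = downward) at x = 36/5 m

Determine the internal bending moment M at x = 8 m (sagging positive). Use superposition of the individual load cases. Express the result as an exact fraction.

M(8) = 6928/45 kN·m

Load 1 — triangular load w₀=13 kN/m (0→w₀ over full span):
  M_1 = w₀Lx/6 - w₀x³/(6L) = 13·12·8/6 - 13·8³/(6·12) = 1040/9 kN·m
Load 2 — point force P=16 kN at a=36/5 m (b=L-a=24/5):
  M_2 = Pa(L-x)/L  [x>a] = 16·(36/5)·(12-8)/12 = 192/5 kN·m
Superposition: M = Σ M_i = 6928/45 kN·m ≈ 153.955556 kN·m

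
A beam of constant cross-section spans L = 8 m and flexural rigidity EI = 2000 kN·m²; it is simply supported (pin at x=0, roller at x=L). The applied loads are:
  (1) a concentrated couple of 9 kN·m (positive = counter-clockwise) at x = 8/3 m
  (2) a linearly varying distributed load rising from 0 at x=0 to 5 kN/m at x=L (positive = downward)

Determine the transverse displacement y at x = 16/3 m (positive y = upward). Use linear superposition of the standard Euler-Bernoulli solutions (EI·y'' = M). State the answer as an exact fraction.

y(16/3) = -926/18225 m

Load 1 — applied couple M₀=9 kN·m at a=8/3 m (b=L-a=16/3):
  y_1 = (M₀x³/(6L)-M₀(x-a)²/2+C₁x)/EI  [x>a] with C₁=M₀(3b²-L²)/(6L)=4 = (9·(16/3)³/(6·8)-9·((16/3)-(8/3))²/2+4·(16/3))/2000 = 2/225 m
Load 2 — triangular load w₀=5 kN/m (0→w₀ over full span):
  y_2 = -w₀x(7L⁴-10L²x²+3x⁴)/(360LEI) = -5·(16/3)·(7·8⁴-10·8²·(16/3)²+3·(16/3)⁴)/(360·8·2000) = -1088/18225 m
Superposition: y = Σ y_i = -926/18225 m ≈ -0.050809 m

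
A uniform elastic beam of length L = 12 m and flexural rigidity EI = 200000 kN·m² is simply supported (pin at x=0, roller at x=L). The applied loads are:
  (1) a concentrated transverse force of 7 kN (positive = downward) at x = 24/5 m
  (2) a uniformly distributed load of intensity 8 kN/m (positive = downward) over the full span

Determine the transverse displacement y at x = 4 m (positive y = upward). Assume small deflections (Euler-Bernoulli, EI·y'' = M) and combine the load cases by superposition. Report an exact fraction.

Load 1 — point force P=7 kN at a=24/5 m (b=L-a=36/5):
  y_1 = -Pbx(L²-b²-x²)/(6LEI)  [x≤a] = -7·(36/5)·4·(12²-(36/5)²-4²)/(6·12·200000) = -833/781250 m
Load 2 — uniform load w=8 kN/m over full span:
  y_2 = -wx(L³-2Lx²+x³)/(24EI) = -8·4·(12³-2·12·4²+4³)/(24·200000) = -88/9375 m
Superposition: y = Σ y_i = -24499/2343750 m ≈ -0.010453 m

y(4) = -24499/2343750 m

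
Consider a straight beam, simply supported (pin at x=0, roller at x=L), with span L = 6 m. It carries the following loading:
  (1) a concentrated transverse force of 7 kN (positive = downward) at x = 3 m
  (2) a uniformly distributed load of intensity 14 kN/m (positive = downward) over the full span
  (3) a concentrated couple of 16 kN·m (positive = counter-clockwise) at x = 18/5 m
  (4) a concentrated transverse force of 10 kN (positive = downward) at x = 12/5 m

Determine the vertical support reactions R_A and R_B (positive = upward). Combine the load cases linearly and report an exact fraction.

Load 1 — point force P=7 kN at a=3 m (b=L-a=3):
  R_A = Pb/L = 7·3/6 = 7/2 kN
  R_B = Pa/L = 7·3/6 = 7/2 kN
Load 2 — uniform load w=14 kN/m over full span:
  R_A = wL/2 = 14·6/2 = 42 kN
  R_B = wL/2 = 14·6/2 = 42 kN
Load 3 — applied couple M₀=16 kN·m at a=18/5 m (b=L-a=12/5):
  R_A = M₀/L = 16/6 = 8/3 kN
  R_B = -M₀/L = -16/6 = -8/3 kN
Load 4 — point force P=10 kN at a=12/5 m (b=L-a=18/5):
  R_A = Pb/L = 10·(18/5)/6 = 6 kN
  R_B = Pa/L = 10·(12/5)/6 = 4 kN
Superposition: R_A = 325/6 kN, R_B = 281/6 kN

R_A = 325/6 kN, R_B = 281/6 kN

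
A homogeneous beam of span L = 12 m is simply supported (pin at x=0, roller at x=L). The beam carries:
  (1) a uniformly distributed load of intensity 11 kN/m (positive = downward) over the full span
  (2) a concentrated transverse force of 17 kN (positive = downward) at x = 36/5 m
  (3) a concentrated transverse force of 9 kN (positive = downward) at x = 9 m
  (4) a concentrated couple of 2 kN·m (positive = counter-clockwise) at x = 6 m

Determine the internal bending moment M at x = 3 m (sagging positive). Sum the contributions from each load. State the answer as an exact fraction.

M(3) = 3523/20 kN·m

Load 1 — uniform load w=11 kN/m over full span:
  M_1 = wx(L-x)/2 = 11·3·(12-3)/2 = 297/2 kN·m
Load 2 — point force P=17 kN at a=36/5 m (b=L-a=24/5):
  M_2 = Pbx/L  [x≤a] = 17·(24/5)·3/12 = 102/5 kN·m
Load 3 — point force P=9 kN at a=9 m (b=L-a=3):
  M_3 = Pbx/L  [x≤a] = 9·3·3/12 = 27/4 kN·m
Load 4 — applied couple M₀=2 kN·m at a=6 m (b=L-a=6):
  M_4 = M₀x/L  [x≤a] = 2·3/12 = 1/2 kN·m
Superposition: M = Σ M_i = 3523/20 kN·m ≈ 176.150000 kN·m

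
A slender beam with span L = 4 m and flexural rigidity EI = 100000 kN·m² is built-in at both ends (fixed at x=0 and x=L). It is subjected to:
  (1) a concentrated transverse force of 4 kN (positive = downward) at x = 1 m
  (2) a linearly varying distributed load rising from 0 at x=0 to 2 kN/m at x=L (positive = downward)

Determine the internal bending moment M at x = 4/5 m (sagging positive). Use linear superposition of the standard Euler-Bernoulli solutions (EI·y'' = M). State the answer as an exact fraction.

M(4/5) = 451/1500 kN·m

Load 1 — point force P=4 kN at a=1 m (b=L-a=3):
  M_1 = Pb²(3a+b)x/L³ - Pab²/L²  [x≤a] = 4·3²·(3·1+3)·(4/5)/4³ - 4·1·3²/4² = 9/20 kN·m
Load 2 — triangular load w₀=2 kN/m (0→w₀ over full span):
  M_2 = 3w₀Lx/20 - w₀L²/30 - w₀x³/(6L) = 3·2·4·(4/5)/20 - 2·4²/30 - 2·(4/5)³/(6·4) = -56/375 kN·m
Superposition: M = Σ M_i = 451/1500 kN·m ≈ 0.300667 kN·m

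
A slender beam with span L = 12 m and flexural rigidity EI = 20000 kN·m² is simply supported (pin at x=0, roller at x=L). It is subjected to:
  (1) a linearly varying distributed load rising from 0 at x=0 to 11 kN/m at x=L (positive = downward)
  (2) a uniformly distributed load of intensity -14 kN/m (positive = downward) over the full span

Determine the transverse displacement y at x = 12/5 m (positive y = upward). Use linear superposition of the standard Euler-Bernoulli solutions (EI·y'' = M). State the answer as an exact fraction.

Load 1 — triangular load w₀=11 kN/m (0→w₀ over full span):
  y_1 = -w₀x(7L⁴-10L²x²+3x⁴)/(360LEI) = -11·(12/5)·(7·12⁴-10·12²·(12/5)²+3·(12/5)⁴)/(360·12·20000) = -408672/9765625 m
Load 2 — uniform load w=-14 kN/m over full span:
  y_2 = -wx(L³-2Lx²+x³)/(24EI) = -(-14)·(12/5)·(12³-2·12·(12/5)²+(12/5)³)/(24·20000) = 43848/390625 m
Superposition: y = Σ y_i = 687528/9765625 m ≈ 0.070403 m

y(12/5) = 687528/9765625 m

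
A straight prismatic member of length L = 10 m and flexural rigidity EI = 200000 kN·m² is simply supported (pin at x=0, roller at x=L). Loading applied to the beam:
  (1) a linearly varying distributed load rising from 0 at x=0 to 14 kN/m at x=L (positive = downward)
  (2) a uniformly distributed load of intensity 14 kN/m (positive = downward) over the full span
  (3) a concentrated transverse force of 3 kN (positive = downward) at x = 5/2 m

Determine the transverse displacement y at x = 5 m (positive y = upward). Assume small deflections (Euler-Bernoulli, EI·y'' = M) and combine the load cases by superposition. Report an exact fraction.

Load 1 — triangular load w₀=14 kN/m (0→w₀ over full span):
  y_1 = -w₀x(7L⁴-10L²x²+3x⁴)/(360LEI) = -14·5·(7·10⁴-10·10²·5²+3·5⁴)/(360·10·200000) = -7/1536 m
Load 2 — uniform load w=14 kN/m over full span:
  y_2 = -wx(L³-2Lx²+x³)/(24EI) = -14·5·(10³-2·10·5²+5³)/(24·200000) = -7/768 m
Load 3 — point force P=3 kN at a=5/2 m (b=L-a=15/2):
  y_3 = -Pa(L-x)(2Lx-a²-x²)/(6LEI)  [x>a] = -3·(5/2)·(10-5)·(2·10·5-(5/2)²-5²)/(6·10·200000) = -11/51200 m
Superposition: y = Σ y_i = -711/51200 m ≈ -0.013887 m

y(5) = -711/51200 m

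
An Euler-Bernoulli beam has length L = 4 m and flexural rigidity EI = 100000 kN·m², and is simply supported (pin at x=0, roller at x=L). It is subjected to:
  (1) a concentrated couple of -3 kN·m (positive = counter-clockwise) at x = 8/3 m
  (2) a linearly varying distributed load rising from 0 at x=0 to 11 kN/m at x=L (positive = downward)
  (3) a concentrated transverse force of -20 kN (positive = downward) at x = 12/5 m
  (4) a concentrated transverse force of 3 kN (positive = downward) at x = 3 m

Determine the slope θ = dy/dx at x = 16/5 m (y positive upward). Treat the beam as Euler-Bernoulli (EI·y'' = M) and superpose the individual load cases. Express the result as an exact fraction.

Load 1 — applied couple M₀=-3 kN·m at a=8/3 m (b=L-a=4/3):
  θ_1 = (M₀x²/(2L)-M₀(x-a)+C₁)/EI  [x>a] with C₁=M₀(3b²-L²)/(6L)=4/3 = ((-3)·(16/5)²/(2·4)-(-3)·((16/5)-(8/3))+(4/3))/100000 = -17/1875000 rad
Load 2 — triangular load w₀=11 kN/m (0→w₀ over full span):
  θ_2 = -w₀(7L⁴-30L²x²+15x⁴)/(360LEI) = -11·(7·4⁴-30·4²·(16/5)²+15·(16/5)⁴)/(360·4·100000) = 8327/70312500 rad
Load 3 — point force P=-20 kN at a=12/5 m (b=L-a=8/5):
  θ_3 = -Pa(2L²-6Lx+3x²+a²)/(6LEI)  [x>a] = -(-20)·(12/5)·(2·4²-6·4·(16/5)+3·(16/5)²+(12/5)²)/(6·4·100000) = -13/78125 rad
Load 4 — point force P=3 kN at a=3 m (b=L-a=1):
  θ_4 = -Pa(2L²-6Lx+3x²+a²)/(6LEI)  [x>a] = -3·3·(2·4²-6·4·(16/5)+3·(16/5)²+3²)/(6·4·100000) = 381/20000000 rad
Superposition: θ = Σ θ_i = -170947/4500000000 rad ≈ -0.000038 rad

θ(16/5) = -170947/4500000000 rad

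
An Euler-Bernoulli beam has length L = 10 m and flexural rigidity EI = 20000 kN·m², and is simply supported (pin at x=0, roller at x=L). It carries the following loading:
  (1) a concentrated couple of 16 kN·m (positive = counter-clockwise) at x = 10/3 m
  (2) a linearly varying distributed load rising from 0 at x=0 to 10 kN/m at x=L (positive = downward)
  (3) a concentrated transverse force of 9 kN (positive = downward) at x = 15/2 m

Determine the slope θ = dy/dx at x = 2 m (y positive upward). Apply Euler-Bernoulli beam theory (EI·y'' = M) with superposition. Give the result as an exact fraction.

θ(2) = -259697/28800000 rad

Load 1 — applied couple M₀=16 kN·m at a=10/3 m (b=L-a=20/3):
  θ_1 = (M₀x²/(2L)+C₁)/EI  [x≤a] with C₁=M₀(3b²-L²)/(6L)=80/9 = (16·2²/(2·10)+(80/9))/20000 = 17/28125 rad
Load 2 — triangular load w₀=10 kN/m (0→w₀ over full span):
  θ_2 = -w₀(7L⁴-30L²x²+15x⁴)/(360LEI) = -10·(7·10⁴-30·10²·2²+15·2⁴)/(360·10·20000) = -91/11250 rad
Load 3 — point force P=9 kN at a=15/2 m (b=L-a=5/2):
  θ_3 = -Pb(L²-b²-3x²)/(6LEI)  [x≤a] = -9·(5/2)·(10²-(5/2)²-3·2²)/(6·10·20000) = -981/640000 rad
Superposition: θ = Σ θ_i = -259697/28800000 rad ≈ -0.009017 rad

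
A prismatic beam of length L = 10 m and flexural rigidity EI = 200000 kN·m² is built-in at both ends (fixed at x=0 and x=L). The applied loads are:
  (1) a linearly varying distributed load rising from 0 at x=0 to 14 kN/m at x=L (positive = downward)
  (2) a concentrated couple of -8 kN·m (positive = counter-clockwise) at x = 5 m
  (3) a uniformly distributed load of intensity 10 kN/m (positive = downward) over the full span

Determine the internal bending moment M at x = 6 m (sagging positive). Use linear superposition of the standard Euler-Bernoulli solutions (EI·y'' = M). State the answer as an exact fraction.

Load 1 — triangular load w₀=14 kN/m (0→w₀ over full span):
  M_1 = 3w₀Lx/20 - w₀L²/30 - w₀x³/(6L) = 3·14·10·6/20 - 14·10²/30 - 14·6³/(6·10) = 434/15 kN·m
Load 2 — applied couple M₀=-8 kN·m at a=5 m (b=L-a=5):
  M_2 = R_Ax - M_A - M₀  [x>a] with R_A=-6/5, M_A=-2 = (-6/5)·6 - (-2) - (-8) = 14/5 kN·m
Load 3 — uniform load w=10 kN/m over full span:
  M_3 = wLx/2 - wL²/12 - wx²/2 = 10·10·6/2 - 10·10²/12 - 10·6²/2 = 110/3 kN·m
Superposition: M = Σ M_i = 342/5 kN·m ≈ 68.400000 kN·m

M(6) = 342/5 kN·m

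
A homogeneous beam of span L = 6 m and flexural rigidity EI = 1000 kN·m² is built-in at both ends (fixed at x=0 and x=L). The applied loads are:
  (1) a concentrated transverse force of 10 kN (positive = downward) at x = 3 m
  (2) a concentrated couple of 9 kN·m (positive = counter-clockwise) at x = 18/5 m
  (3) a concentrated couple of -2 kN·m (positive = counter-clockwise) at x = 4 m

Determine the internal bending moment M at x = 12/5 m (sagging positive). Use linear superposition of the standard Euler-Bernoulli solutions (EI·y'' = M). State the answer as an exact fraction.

M(12/5) = 1601/250 kN·m

Load 1 — point force P=10 kN at a=3 m (b=L-a=3):
  M_1 = Pb²(3a+b)x/L³ - Pab²/L²  [x≤a] = 10·3²·(3·3+3)·(12/5)/6³ - 10·3·3²/6² = 9/2 kN·m
Load 2 — applied couple M₀=9 kN·m at a=18/5 m (b=L-a=12/5):
  M_2 = R_Ax - M_A  [x≤a] with R_A=54/25, M_A=72/25 = (54/25)·(12/5) - (72/25) = 288/125 kN·m
Load 3 — applied couple M₀=-2 kN·m at a=4 m (b=L-a=2):
  M_3 = R_Ax - M_A  [x≤a] with R_A=-4/9, M_A=-2/3 = (-4/9)·(12/5) - (-2/3) = -2/5 kN·m
Superposition: M = Σ M_i = 1601/250 kN·m ≈ 6.404000 kN·m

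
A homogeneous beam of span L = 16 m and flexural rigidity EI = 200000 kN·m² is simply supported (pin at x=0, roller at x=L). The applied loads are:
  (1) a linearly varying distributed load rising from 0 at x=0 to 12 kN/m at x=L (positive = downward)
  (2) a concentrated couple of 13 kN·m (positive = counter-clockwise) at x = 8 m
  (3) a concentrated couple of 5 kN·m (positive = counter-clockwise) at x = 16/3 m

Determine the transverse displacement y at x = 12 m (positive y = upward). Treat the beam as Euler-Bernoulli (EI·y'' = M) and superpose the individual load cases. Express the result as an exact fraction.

Load 1 — triangular load w₀=12 kN/m (0→w₀ over full span):
  y_1 = -w₀x(7L⁴-10L²x²+3x⁴)/(360LEI) = -12·12·(7·16⁴-10·16²·12²+3·12⁴)/(360·16·200000) = -119/6250 m
Load 2 — applied couple M₀=13 kN·m at a=8 m (b=L-a=8):
  y_2 = (M₀x³/(6L)-M₀(x-a)²/2+C₁x)/EI  [x>a] with C₁=M₀(3b²-L²)/(6L)=-26/3 = (13·12³/(6·16)-13·(12-8)²/2+(-26/3)·12)/200000 = 13/100000 m
Load 3 — applied couple M₀=5 kN·m at a=16/3 m (b=L-a=32/3):
  y_3 = (M₀x³/(6L)-M₀(x-a)²/2+C₁x)/EI  [x>a] with C₁=M₀(3b²-L²)/(6L)=40/9 = (5·12³/(6·16)-5·(12-(16/3))²/2+(40/9)·12)/200000 = 29/180000 m
Superposition: y = Σ y_i = -8437/450000 m ≈ -0.018749 m

y(12) = -8437/450000 m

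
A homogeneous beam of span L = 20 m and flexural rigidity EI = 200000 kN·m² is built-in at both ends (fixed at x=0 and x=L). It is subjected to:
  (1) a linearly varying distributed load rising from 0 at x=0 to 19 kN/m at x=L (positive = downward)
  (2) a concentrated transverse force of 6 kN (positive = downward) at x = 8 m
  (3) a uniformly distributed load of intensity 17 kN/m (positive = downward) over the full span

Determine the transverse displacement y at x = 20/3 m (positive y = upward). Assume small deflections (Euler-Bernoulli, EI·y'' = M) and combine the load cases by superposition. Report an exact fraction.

Load 1 — triangular load w₀=19 kN/m (0→w₀ over full span):
  y_1 = -w₀x²(L-x)²(x+2L)/(120LEI) = -19·(20/3)²·(20-(20/3))²·((20/3)+2·20)/(120·20·200000) = -266/18225 m
Load 2 — point force P=6 kN at a=8 m (b=L-a=12):
  y_2 = -Pb²x²(3aL-(3a+b)x)/(6L³EI)  [x≤a] = -6·12²·(20/3)²·(3·8·20-(3·8+12)·(20/3))/(6·20³·200000) = -3/3125 m
Load 3 — uniform load w=17 kN/m over full span:
  y_3 = -wx²(L-x)²/(24EI) = -17·(20/3)²·(20-(20/3))²/(24·200000) = -34/1215 m
Superposition: y = Σ y_i = -99187/2278125 m ≈ -0.043539 m

y(20/3) = -99187/2278125 m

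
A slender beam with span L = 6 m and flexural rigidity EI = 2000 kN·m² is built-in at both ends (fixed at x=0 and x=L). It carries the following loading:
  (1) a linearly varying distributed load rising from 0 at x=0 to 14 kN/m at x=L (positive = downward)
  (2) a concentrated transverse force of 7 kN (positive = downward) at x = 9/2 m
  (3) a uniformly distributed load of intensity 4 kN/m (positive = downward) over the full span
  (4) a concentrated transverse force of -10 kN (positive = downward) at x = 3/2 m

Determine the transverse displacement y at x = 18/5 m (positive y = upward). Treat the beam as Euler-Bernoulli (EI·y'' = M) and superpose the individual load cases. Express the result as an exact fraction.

Load 1 — triangular load w₀=14 kN/m (0→w₀ over full span):
  y_1 = -w₀x²(L-x)²(x+2L)/(120LEI) = -14·(18/5)²·(6-(18/5))²·((18/5)+2·6)/(120·6·2000) = -22113/1953125 m
Load 2 — point force P=7 kN at a=9/2 m (b=L-a=3/2):
  y_2 = -Pb²x²(3aL-(3a+b)x)/(6L³EI)  [x≤a] = -7·(3/2)²·(18/5)²·(3·(9/2)·6-(3·(9/2)+(3/2))·(18/5))/(6·6³·2000) = -1701/800000 m
Load 3 — uniform load w=4 kN/m over full span:
  y_3 = -wx²(L-x)²/(24EI) = -4·(18/5)²·(6-(18/5))²/(24·2000) = -486/78125 m
Load 4 — point force P=-10 kN at a=3/2 m (b=L-a=9/2):
  y_4 = -Pa²(L-x)²(3bL-(3b+a)(L-x))/(6L³EI)  [x>a] = -(-10)·(3/2)²·(6-(18/5))²·(3·(9/2)·6-(3·(9/2)+(3/2))·(6-(18/5)))/(6·6³·2000) = 9/4000 m
Superposition: y = Σ y_i = -8709453/500000000 m ≈ -0.017419 m

y(18/5) = -8709453/500000000 m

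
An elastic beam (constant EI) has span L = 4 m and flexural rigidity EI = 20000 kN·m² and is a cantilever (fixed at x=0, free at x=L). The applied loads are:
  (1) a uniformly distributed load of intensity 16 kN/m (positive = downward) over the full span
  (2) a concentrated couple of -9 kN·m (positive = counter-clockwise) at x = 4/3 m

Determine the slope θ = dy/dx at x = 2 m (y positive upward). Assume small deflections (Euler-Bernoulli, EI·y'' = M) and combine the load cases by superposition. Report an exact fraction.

θ(2) = -121/15000 rad

Load 1 — uniform load w=16 kN/m over full span:
  θ_1 = -wx(x²-3Lx+3L²)/(6EI) = -16·2·(2²-3·4·2+3·4²)/(6·20000) = -14/1875 rad
Load 2 — applied couple M₀=-9 kN·m at a=4/3 m (b=L-a=8/3):
  θ_2 = M₀a/EI  [x>a] = (-9)·(4/3)/20000 = -3/5000 rad
Superposition: θ = Σ θ_i = -121/15000 rad ≈ -0.008067 rad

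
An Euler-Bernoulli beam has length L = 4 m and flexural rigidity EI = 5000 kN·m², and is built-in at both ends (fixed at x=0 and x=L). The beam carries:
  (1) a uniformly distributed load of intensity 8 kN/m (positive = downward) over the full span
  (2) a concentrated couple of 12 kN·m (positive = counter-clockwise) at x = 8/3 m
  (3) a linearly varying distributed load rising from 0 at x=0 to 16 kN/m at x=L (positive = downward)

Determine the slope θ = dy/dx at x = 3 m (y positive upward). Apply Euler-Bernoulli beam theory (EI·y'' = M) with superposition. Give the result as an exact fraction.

θ(3) = 101/50000 rad

Load 1 — uniform load w=8 kN/m over full span:
  θ_1 = -wx(L-x)(L-2x)/(12EI) = -8·3·(4-3)·(4-2·3)/(12·5000) = 1/1250 rad
Load 2 — applied couple M₀=12 kN·m at a=8/3 m (b=L-a=4/3):
  θ_2 = (R_Ax²/2 - M_Ax - M₀(x-a))/EI  [x>a] with R_A=4, M_A=4 = (4·3²/2 - 4·3 - 12·(3-(8/3)))/5000 = 1/2500 rad
Load 3 — triangular load w₀=16 kN/m (0→w₀ over full span):
  θ_3 = -w₀(2x(L-x)(L-2x)(x+2L)+x²(L-x)²)/(120LEI) = -16·(2·3·(4-3)·(4-2·3)·(3+2·4)+3²·(4-3)²)/(120·4·5000) = 41/50000 rad
Superposition: θ = Σ θ_i = 101/50000 rad ≈ 0.002020 rad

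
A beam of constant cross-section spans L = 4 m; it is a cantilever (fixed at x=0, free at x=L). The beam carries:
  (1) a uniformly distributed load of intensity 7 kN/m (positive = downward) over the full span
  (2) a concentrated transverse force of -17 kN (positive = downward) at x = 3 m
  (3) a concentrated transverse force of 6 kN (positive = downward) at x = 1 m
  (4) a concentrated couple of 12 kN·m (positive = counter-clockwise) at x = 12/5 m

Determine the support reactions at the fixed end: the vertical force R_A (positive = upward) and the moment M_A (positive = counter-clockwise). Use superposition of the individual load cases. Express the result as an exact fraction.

Load 1 — uniform load w=7 kN/m over full span:
  R_A = wL = 7·4 = 28 kN
  M_A = wL²/2 = 7·4²/2 = 56 kN·m
Load 2 — point force P=-17 kN at a=3 m (b=L-a=1):
  R_A = P = (-17) = -17 kN
  M_A = Pa = (-17)·3 = -51 kN·m
Load 3 — point force P=6 kN at a=1 m (b=L-a=3):
  R_A = P = 6 kN
  M_A = Pa = 6·1 = 6 kN·m
Load 4 — applied couple M₀=12 kN·m at a=12/5 m (b=L-a=8/5):
  R_A = 0 kN
  M_A = -M₀ = -12 kN·m
Superposition: R_A = 17 kN, M_A = -1 kN·m

R_A = 17 kN, M_A = -1 kN·m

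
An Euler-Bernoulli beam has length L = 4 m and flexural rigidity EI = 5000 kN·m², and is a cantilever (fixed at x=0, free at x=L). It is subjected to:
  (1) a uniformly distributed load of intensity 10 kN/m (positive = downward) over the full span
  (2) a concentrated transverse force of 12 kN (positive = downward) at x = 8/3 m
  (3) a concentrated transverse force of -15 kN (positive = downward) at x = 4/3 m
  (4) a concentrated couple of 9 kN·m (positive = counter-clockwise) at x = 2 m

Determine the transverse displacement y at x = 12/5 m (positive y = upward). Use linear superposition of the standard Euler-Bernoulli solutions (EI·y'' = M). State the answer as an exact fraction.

y(12/5) = -278947/8437500 m

Load 1 — uniform load w=10 kN/m over full span:
  y_1 = -wx²(x²-4Lx+6L²)/(24EI) = -10·(12/5)²·((12/5)²-4·4·(12/5)+6·4²)/(24·5000) = -2376/78125 m
Load 2 — point force P=12 kN at a=8/3 m (b=L-a=4/3):
  y_2 = -Px²(3a-x)/(6EI)  [x≤a] = -12·(12/5)²·(3·(8/3)-(12/5))/(6·5000) = -1008/78125 m
Load 3 — point force P=-15 kN at a=4/3 m (b=L-a=8/3):
  y_3 = -Pa²(3x-a)/(6EI)  [x>a] = -(-15)·(4/3)²·(3·(12/5)-(4/3))/(6·5000) = 88/16875 m
Load 4 — applied couple M₀=9 kN·m at a=2 m (b=L-a=2):
  y_4 = M₀a(2x-a)/(2EI)  [x>a] = 9·2·(2·(12/5)-2)/(2·5000) = 63/12500 m
Superposition: y = Σ y_i = -278947/8437500 m ≈ -0.033060 m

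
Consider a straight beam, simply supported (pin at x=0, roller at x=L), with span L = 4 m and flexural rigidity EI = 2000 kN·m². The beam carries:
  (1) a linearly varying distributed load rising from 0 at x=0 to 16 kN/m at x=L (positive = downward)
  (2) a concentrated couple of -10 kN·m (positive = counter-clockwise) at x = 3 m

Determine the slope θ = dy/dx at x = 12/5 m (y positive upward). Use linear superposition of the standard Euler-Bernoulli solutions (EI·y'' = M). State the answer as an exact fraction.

Load 1 — triangular load w₀=16 kN/m (0→w₀ over full span):
  θ_1 = -w₀(7L⁴-30L²x²+15x⁴)/(360LEI) = -16·(7·4⁴-30·4²·(12/5)²+15·(12/5)⁴)/(360·4·2000) = 1856/703125 rad
Load 2 — applied couple M₀=-10 kN·m at a=3 m (b=L-a=1):
  θ_2 = (M₀x²/(2L)+C₁)/EI  [x≤a] with C₁=M₀(3b²-L²)/(6L)=65/12 = ((-10)·(12/5)²/(2·4)+(65/12))/2000 = -107/120000 rad
Superposition: θ = Σ θ_i = 78659/45000000 rad ≈ 0.001748 rad

θ(12/5) = 78659/45000000 rad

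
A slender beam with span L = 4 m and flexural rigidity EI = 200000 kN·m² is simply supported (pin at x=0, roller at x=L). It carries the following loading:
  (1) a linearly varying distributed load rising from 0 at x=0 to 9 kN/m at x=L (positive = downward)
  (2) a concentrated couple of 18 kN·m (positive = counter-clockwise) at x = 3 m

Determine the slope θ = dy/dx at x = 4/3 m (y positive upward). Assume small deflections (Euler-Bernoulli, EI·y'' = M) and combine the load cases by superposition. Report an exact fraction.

θ(4/3) = -6433/108000000 rad

Load 1 — triangular load w₀=9 kN/m (0→w₀ over full span):
  θ_1 = -w₀(7L⁴-30L²x²+15x⁴)/(360LEI) = -9·(7·4⁴-30·4²·(4/3)²+15·(4/3)⁴)/(360·4·200000) = -13/421875 rad
Load 2 — applied couple M₀=18 kN·m at a=3 m (b=L-a=1):
  θ_2 = (M₀x²/(2L)+C₁)/EI  [x≤a] with C₁=M₀(3b²-L²)/(6L)=-39/4 = (18·(4/3)²/(2·4)+(-39/4))/200000 = -23/800000 rad
Superposition: θ = Σ θ_i = -6433/108000000 rad ≈ -0.000060 rad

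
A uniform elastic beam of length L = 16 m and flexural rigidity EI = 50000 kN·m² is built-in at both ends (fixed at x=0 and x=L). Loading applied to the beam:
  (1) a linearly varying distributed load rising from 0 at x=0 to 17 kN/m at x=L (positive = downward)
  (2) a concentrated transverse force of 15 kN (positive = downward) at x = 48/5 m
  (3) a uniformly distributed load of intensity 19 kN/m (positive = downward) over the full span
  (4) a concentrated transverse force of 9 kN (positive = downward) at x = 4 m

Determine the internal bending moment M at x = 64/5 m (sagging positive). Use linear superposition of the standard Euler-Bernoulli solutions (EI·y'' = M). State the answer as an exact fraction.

Load 1 — triangular load w₀=17 kN/m (0→w₀ over full span):
  M_1 = 3w₀Lx/20 - w₀L²/30 - w₀x³/(6L) = 3·17·16·(64/5)/20 - 17·16²/30 - 17·(64/5)³/(6·16) = 2176/375 kN·m
Load 2 — point force P=15 kN at a=48/5 m (b=L-a=32/5):
  M_2 = Pa²(a+3b)(L-x)/L³ - Pa²b/L²  [x>a] = 15·(48/5)²·((48/5)+3·(32/5))·(16-(64/5))/16³ - 15·(48/5)²·(32/5)/16² = -432/125 kN·m
Load 3 — uniform load w=19 kN/m over full span:
  M_3 = wLx/2 - wL²/12 - wx²/2 = 19·16·(64/5)/2 - 19·16²/12 - 19·(64/5)²/2 = -1216/75 kN·m
Load 4 — point force P=9 kN at a=4 m (b=L-a=12):
  M_4 = Pa²(a+3b)(L-x)/L³ - Pa²b/L²  [x>a] = 9·4²·(4+3·12)·(16-(64/5))/16³ - 9·4²·12/16² = -9/4 kN·m
Superposition: M = Σ M_i = -967/60 kN·m ≈ -16.116667 kN·m

M(64/5) = -967/60 kN·m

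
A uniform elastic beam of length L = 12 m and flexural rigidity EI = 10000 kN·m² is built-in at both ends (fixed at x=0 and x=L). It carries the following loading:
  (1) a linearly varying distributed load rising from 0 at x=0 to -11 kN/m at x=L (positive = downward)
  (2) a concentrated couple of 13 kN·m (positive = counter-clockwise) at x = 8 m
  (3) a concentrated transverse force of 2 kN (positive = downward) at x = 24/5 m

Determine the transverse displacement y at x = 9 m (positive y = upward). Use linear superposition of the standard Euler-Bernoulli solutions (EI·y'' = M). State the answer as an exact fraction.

Load 1 — triangular load w₀=-11 kN/m (0→w₀ over full span):
  y_1 = -w₀x²(L-x)²(x+2L)/(120LEI) = -(-11)·9²·(12-9)²·(9+2·12)/(120·12·10000) = 29403/1600000 m
Load 2 — applied couple M₀=13 kN·m at a=8 m (b=L-a=4):
  y_2 = (R_Ax³/6 - M_Ax²/2 - M₀(x-a)²/2)/EI  [x>a] with R_A=13/9, M_A=13/3 = ((13/9)·9³/6 - (13/3)·9²/2 - 13·(9-8)²/2)/10000 = -13/20000 m
Load 3 — point force P=2 kN at a=24/5 m (b=L-a=36/5):
  y_3 = -Pa²(L-x)²(3bL-(3b+a)(L-x))/(6L³EI)  [x>a] = -2·(24/5)²·(12-9)²·(3·(36/5)·12-(3·(36/5)+(24/5))·(12-9))/(6·12³·10000) = -9/12500 m
Superposition: y = Σ y_i = 27211/1600000 m ≈ 0.017007 m

y(9) = 27211/1600000 m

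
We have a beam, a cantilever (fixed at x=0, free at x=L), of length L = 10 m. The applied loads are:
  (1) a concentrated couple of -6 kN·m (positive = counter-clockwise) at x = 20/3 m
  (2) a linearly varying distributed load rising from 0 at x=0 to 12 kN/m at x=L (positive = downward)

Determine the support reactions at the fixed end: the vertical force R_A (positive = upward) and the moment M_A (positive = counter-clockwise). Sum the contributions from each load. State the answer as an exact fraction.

R_A = 60 kN, M_A = 406 kN·m

Load 1 — applied couple M₀=-6 kN·m at a=20/3 m (b=L-a=10/3):
  R_A = 0 kN
  M_A = -M₀ = -(-6) = 6 kN·m
Load 2 — triangular load w₀=12 kN/m (0→w₀ over full span):
  R_A = w₀L/2 = 12·10/2 = 60 kN
  M_A = w₀L²/3 = 12·10²/3 = 400 kN·m
Superposition: R_A = 60 kN, M_A = 406 kN·m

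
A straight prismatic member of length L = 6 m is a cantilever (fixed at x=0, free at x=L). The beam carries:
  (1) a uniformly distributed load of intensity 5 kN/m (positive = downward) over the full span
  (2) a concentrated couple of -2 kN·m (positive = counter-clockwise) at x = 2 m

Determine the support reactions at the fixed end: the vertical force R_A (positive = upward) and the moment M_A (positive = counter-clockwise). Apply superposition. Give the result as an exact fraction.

Load 1 — uniform load w=5 kN/m over full span:
  R_A = wL = 5·6 = 30 kN
  M_A = wL²/2 = 5·6²/2 = 90 kN·m
Load 2 — applied couple M₀=-2 kN·m at a=2 m (b=L-a=4):
  R_A = 0 kN
  M_A = -M₀ = -(-2) = 2 kN·m
Superposition: R_A = 30 kN, M_A = 92 kN·m

R_A = 30 kN, M_A = 92 kN·m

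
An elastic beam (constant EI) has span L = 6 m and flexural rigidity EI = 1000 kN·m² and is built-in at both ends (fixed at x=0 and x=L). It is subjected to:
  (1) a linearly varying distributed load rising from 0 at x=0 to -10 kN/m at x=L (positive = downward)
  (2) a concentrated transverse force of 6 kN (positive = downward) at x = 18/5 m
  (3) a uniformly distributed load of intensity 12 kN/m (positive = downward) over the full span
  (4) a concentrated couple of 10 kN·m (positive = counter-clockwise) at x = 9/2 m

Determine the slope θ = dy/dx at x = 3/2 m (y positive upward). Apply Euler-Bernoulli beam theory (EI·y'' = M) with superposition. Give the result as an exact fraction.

θ(3/2) = -278553/16000000 rad

Load 1 — triangular load w₀=-10 kN/m (0→w₀ over full span):
  θ_1 = -w₀(2x(L-x)(L-2x)(x+2L)+x²(L-x)²)/(120LEI) = -(-10)·(2·(3/2)·(6-(3/2))·(6-2·(3/2))·((3/2)+2·6)+(3/2)²·(6-(3/2))²)/(120·6·1000) = 1053/128000 rad
Load 2 — point force P=6 kN at a=18/5 m (b=L-a=12/5):
  θ_2 = -Pb²x(2aL-(3a+b)x)/(2L³EI)  [x≤a] = -6·(12/5)²·(3/2)·(2·(18/5)·6-(3·(18/5)+(12/5))·(3/2))/(2·6³·1000) = -351/125000 rad
Load 3 — uniform load w=12 kN/m over full span:
  θ_3 = -wx(L-x)(L-2x)/(12EI) = -12·(3/2)·(6-(3/2))·(6-2·(3/2))/(12·1000) = -81/4000 rad
Load 4 — applied couple M₀=10 kN·m at a=9/2 m (b=L-a=3/2):
  θ_4 = (R_Ax²/2 - M_Ax)/EI  [x≤a] with R_A=15/8, M_A=25/8 = ((15/8)·(3/2)²/2 - (25/8)·(3/2))/1000 = -33/12800 rad
Superposition: θ = Σ θ_i = -278553/16000000 rad ≈ -0.017410 rad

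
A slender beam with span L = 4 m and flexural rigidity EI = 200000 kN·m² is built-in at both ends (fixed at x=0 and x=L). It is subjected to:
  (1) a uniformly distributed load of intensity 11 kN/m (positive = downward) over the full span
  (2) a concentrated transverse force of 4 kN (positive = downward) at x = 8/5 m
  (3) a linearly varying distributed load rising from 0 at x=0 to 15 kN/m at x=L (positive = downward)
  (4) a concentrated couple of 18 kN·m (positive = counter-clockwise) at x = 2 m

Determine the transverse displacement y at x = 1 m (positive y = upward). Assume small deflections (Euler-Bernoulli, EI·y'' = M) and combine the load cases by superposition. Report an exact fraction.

Load 1 — uniform load w=11 kN/m over full span:
  y_1 = -wx²(L-x)²/(24EI) = -11·1²·(4-1)²/(24·200000) = -33/1600000 m
Load 2 — point force P=4 kN at a=8/5 m (b=L-a=12/5):
  y_2 = -Pb²x²(3aL-(3a+b)x)/(6L³EI)  [x≤a] = -4·(12/5)²·1²·(3·(8/5)·4-(3·(8/5)+(12/5))·1)/(6·4³·200000) = -9/2500000 m
Load 3 — triangular load w₀=15 kN/m (0→w₀ over full span):
  y_3 = -w₀x²(L-x)²(x+2L)/(120LEI) = -15·1²·(4-1)²·(1+2·4)/(120·4·200000) = -81/6400000 m
Load 4 — applied couple M₀=18 kN·m at a=2 m (b=L-a=2):
  y_4 = (R_Ax³/6 - M_Ax²/2)/EI  [x≤a] with R_A=27/4, M_A=9/2 = ((27/4)·1³/6 - (9/2)·1²/2)/200000 = -9/1600000 m
Superposition: y = Σ y_i = -6801/160000000 m ≈ -0.000043 m

y(1) = -6801/160000000 m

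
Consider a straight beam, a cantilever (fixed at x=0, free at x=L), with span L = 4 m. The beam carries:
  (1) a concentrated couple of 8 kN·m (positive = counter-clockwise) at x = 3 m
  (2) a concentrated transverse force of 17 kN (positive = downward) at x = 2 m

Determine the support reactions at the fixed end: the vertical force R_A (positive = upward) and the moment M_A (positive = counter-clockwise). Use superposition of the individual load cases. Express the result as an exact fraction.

Load 1 — applied couple M₀=8 kN·m at a=3 m (b=L-a=1):
  R_A = 0 kN
  M_A = -M₀ = -8 kN·m
Load 2 — point force P=17 kN at a=2 m (b=L-a=2):
  R_A = P = 17 kN
  M_A = Pa = 17·2 = 34 kN·m
Superposition: R_A = 17 kN, M_A = 26 kN·m

R_A = 17 kN, M_A = 26 kN·m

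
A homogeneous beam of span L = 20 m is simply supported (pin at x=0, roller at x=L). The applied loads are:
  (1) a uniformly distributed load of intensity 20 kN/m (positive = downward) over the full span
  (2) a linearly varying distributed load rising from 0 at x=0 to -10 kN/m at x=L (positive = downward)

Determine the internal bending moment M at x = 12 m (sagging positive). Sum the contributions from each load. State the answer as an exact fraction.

M(12) = 704 kN·m

Load 1 — uniform load w=20 kN/m over full span:
  M_1 = wx(L-x)/2 = 20·12·(20-12)/2 = 960 kN·m
Load 2 — triangular load w₀=-10 kN/m (0→w₀ over full span):
  M_2 = w₀Lx/6 - w₀x³/(6L) = (-10)·20·12/6 - (-10)·12³/(6·20) = -256 kN·m
Superposition: M = Σ M_i = 704 kN·m ≈ 704.000000 kN·m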